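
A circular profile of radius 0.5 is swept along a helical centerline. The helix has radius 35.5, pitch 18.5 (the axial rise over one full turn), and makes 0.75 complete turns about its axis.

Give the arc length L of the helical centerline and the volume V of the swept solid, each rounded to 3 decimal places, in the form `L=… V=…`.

2πR = 2π·35.5 = 223.053078
per-turn = √(223.053078² + 18.5²) = √(49752.6758 + 342.25) = √50094.9258 = 223.818958
L = 0.75 × 223.818958 = 167.864218
V = π·0.5² × L = 0.785398 × 167.864218 = 131.840249

L=167.864 V=131.840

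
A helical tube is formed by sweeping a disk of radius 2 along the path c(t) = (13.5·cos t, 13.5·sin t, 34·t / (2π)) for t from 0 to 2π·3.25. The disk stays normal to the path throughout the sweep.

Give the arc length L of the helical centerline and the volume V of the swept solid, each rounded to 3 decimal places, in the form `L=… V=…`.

2πR = 2π·13.5 = 84.823002
per-turn = √(84.823002² + 34²) = √(7194.9416 + 1156) = √8350.9416 = 91.383487
L = 3.25 × 91.383487 = 296.996331
V = π·2² × L = 12.566371 × 296.996331 = 3732.165969

L=296.996 V=3732.166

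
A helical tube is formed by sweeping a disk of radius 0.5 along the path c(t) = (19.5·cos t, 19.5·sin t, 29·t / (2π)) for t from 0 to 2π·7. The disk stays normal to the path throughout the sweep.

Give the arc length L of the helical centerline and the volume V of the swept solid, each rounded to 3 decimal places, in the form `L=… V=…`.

L=881.352 V=692.212

2πR = 2π·19.5 = 122.522113
per-turn = √(122.522113² + 29²) = √(15011.6683 + 841) = √15852.6683 = 125.907380
L = 7 × 125.907380 = 881.351659
V = π·0.5² × L = 0.785398 × 881.351659 = 692.211974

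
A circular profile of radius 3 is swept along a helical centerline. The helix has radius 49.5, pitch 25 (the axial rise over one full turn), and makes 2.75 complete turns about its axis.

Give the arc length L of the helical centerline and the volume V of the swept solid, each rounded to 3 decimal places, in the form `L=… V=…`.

L=858.057 V=24260.997

2πR = 2π·49.5 = 311.017673
per-turn = √(311.017673² + 25²) = √(96731.9927 + 625) = √97356.9927 = 312.020821
L = 2.75 × 312.020821 = 858.057258
V = π·3² × L = 28.274334 × 858.057258 = 24260.997395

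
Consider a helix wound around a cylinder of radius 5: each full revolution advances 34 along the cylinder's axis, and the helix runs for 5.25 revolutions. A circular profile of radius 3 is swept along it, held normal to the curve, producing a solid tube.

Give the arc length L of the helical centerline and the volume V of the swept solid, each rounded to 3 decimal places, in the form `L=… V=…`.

L=243.034 V=6871.614

2πR = 2π·5 = 31.415927
per-turn = √(31.415927² + 34²) = √(986.9604 + 1156) = √2142.9604 = 46.292121
L = 5.25 × 46.292121 = 243.033634
V = π·3² × L = 28.274334 × 243.033634 = 6871.614105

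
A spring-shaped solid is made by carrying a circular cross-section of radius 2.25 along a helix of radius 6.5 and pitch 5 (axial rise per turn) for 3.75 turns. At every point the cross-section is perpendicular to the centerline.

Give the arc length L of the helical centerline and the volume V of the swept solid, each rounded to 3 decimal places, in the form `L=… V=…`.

L=154.296 V=2453.974

2πR = 2π·6.5 = 40.840704
per-turn = √(40.840704² + 5²) = √(1667.9631 + 25) = √1692.9631 = 41.145633
L = 3.75 × 41.145633 = 154.296125
V = π·2.25² × L = 15.904313 × 154.296125 = 2453.973838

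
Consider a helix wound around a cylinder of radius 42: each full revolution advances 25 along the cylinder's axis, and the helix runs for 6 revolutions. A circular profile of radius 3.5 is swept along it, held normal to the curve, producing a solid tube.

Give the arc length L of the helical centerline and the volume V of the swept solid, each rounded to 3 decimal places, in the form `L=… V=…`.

2πR = 2π·42 = 263.893783
per-turn = √(263.893783² + 25²) = √(69639.9287 + 625) = √70264.9287 = 265.075326
L = 6 × 265.075326 = 1590.451958
V = π·3.5² × L = 38.484510 × 1590.451958 = 61207.764303

L=1590.452 V=61207.764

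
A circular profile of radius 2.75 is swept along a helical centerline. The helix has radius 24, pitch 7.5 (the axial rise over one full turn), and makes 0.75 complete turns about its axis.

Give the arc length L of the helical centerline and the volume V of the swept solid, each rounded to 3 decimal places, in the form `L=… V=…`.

L=113.237 V=2690.321

2πR = 2π·24 = 150.796447
per-turn = √(150.796447² + 7.5²) = √(22739.5685 + 56.25) = √22795.8185 = 150.982842
L = 0.75 × 150.982842 = 113.237131
V = π·2.75² × L = 23.758294 × 113.237131 = 2690.321110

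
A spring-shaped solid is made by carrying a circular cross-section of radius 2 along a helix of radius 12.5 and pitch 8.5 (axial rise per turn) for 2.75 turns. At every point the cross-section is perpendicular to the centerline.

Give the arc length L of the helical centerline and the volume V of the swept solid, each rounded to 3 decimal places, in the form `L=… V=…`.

L=217.246 V=2729.990

2πR = 2π·12.5 = 78.539816
per-turn = √(78.539816² + 8.5²) = √(6168.5028 + 72.25) = √6240.7528 = 78.998435
L = 2.75 × 78.998435 = 217.245697
V = π·2² × L = 12.566371 × 217.245697 = 2729.989937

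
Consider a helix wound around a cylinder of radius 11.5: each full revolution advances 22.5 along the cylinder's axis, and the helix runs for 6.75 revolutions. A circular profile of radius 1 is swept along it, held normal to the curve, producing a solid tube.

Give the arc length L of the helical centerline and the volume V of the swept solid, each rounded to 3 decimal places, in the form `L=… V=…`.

2πR = 2π·11.5 = 72.256631
per-turn = √(72.256631² + 22.5²) = √(5221.0207 + 506.25) = √5727.2707 = 75.678734
L = 6.75 × 75.678734 = 510.831452
V = π·1² × L = 3.141593 × 510.831452 = 1604.824337

L=510.831 V=1604.824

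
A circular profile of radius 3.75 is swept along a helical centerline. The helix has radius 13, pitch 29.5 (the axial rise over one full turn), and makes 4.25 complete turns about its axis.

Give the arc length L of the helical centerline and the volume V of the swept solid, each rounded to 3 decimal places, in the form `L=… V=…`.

2πR = 2π·13 = 81.681409
per-turn = √(81.681409² + 29.5²) = √(6671.8526 + 870.25) = √7542.1026 = 86.845280
L = 4.25 × 86.845280 = 369.092438
V = π·3.75² × L = 44.178647 × 369.092438 = 16306.004413

L=369.092 V=16306.004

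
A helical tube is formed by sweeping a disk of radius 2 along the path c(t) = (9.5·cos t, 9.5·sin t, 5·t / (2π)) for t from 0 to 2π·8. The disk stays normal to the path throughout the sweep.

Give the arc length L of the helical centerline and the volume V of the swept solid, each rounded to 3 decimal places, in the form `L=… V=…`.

L=479.194 V=6021.735

2πR = 2π·9.5 = 59.690260
per-turn = √(59.690260² + 5²) = √(3562.9272 + 25) = √3587.9272 = 59.899309
L = 8 × 59.899309 = 479.194470
V = π·2² × L = 12.566371 × 479.194470 = 6021.735306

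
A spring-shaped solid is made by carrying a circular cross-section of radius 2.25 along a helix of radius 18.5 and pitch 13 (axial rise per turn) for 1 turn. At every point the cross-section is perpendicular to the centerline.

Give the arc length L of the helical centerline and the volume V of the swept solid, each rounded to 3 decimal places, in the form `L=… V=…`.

2πR = 2π·18.5 = 116.238928
per-turn = √(116.238928² + 13²) = √(13511.4884 + 169) = √13680.4884 = 116.963620
L = 1 × 116.963620 = 116.963620
V = π·2.25² × L = 15.904313 × 116.963620 = 1860.226001

L=116.964 V=1860.226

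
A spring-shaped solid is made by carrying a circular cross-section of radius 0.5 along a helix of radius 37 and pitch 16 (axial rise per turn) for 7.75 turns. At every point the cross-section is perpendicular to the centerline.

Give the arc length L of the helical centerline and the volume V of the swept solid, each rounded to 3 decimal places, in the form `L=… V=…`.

2πR = 2π·37 = 232.477856
per-turn = √(232.477856² + 16²) = √(54045.9537 + 256) = √54301.9537 = 233.027796
L = 7.75 × 233.027796 = 1805.965419
V = π·0.5² × L = 0.785398 × 1805.965419 = 1418.401923

L=1805.965 V=1418.402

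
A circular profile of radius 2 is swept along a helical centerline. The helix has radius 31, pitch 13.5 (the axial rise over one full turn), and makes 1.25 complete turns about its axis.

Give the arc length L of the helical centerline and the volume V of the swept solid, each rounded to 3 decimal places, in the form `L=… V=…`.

2πR = 2π·31 = 194.778745
per-turn = √(194.778745² + 13.5²) = √(37938.7593 + 182.25) = √38121.0093 = 195.246023
L = 1.25 × 195.246023 = 244.057528
V = π·2² × L = 12.566371 × 244.057528 = 3066.917350

L=244.058 V=3066.917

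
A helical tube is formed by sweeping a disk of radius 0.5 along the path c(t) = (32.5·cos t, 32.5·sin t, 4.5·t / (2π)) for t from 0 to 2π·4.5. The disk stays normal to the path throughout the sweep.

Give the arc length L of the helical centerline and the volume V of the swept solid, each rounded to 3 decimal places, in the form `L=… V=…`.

L=919.139 V=721.890

2πR = 2π·32.5 = 204.203522
per-turn = √(204.203522² + 4.5²) = √(41699.0786 + 20.25) = √41719.3286 = 204.253099
L = 4.5 × 204.253099 = 919.138947
V = π·0.5² × L = 0.785398 × 919.138947 = 721.890041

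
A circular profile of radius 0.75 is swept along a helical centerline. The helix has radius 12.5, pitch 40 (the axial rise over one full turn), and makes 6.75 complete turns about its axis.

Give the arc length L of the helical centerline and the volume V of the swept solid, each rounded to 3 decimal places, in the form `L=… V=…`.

L=594.939 V=1051.344

2πR = 2π·12.5 = 78.539816
per-turn = √(78.539816² + 40²) = √(6168.5028 + 1600) = √7768.5028 = 88.139110
L = 6.75 × 88.139110 = 594.938994
V = π·0.75² × L = 1.767146 × 594.938994 = 1051.343985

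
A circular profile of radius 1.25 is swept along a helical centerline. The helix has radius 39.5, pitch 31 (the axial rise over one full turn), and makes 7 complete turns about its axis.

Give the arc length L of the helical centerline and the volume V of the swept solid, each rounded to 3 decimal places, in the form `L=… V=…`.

L=1750.801 V=8594.223

2πR = 2π·39.5 = 248.185820
per-turn = √(248.185820² + 31²) = √(61596.2011 + 961) = √62557.2011 = 250.114376
L = 7 × 250.114376 = 1750.800632
V = π·1.25² × L = 4.908739 × 1750.800632 = 8594.222504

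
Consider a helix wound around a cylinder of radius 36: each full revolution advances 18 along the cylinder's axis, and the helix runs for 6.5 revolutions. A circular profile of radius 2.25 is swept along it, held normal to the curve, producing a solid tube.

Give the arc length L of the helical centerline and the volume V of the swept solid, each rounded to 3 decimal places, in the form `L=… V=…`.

2πR = 2π·36 = 226.194671
per-turn = √(226.194671² + 18²) = √(51164.0292 + 324) = √51488.0292 = 226.909738
L = 6.5 × 226.909738 = 1474.913297
V = π·2.25² × L = 15.904313 × 1474.913297 = 23457.482445

L=1474.913 V=23457.482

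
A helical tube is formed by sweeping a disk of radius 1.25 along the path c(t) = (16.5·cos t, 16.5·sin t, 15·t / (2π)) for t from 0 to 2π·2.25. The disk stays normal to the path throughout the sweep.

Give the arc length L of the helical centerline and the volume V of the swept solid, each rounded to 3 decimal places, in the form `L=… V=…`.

2πR = 2π·16.5 = 103.672558
per-turn = √(103.672558² + 15²) = √(10747.9992 + 225) = √10972.9992 = 104.752084
L = 2.25 × 104.752084 = 235.692190
V = π·1.25² × L = 4.908739 × 235.692190 = 1156.951332

L=235.692 V=1156.951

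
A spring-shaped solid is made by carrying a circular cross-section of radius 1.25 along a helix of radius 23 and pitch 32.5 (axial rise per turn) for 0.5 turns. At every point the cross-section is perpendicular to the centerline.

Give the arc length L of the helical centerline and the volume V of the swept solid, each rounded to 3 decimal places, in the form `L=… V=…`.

2πR = 2π·23 = 144.513262
per-turn = √(144.513262² + 32.5²) = √(20884.0829 + 1056.25) = √21940.3329 = 148.122695
L = 0.5 × 148.122695 = 74.061348
V = π·1.25² × L = 4.908739 × 74.061348 = 363.547791

L=74.061 V=363.548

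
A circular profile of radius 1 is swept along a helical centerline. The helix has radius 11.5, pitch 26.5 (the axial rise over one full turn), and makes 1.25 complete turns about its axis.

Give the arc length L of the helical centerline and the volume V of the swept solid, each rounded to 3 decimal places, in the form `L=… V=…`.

L=96.203 V=302.232

2πR = 2π·11.5 = 72.256631
per-turn = √(72.256631² + 26.5²) = √(5221.0207 + 702.25) = √5923.2707 = 76.962788
L = 1.25 × 76.962788 = 96.203485
V = π·1² × L = 3.141593 × 96.203485 = 302.232162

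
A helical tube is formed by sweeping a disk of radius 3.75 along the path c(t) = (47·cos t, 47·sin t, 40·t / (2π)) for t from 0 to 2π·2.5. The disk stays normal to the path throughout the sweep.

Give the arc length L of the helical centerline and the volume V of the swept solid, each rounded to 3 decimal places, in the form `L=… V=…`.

L=745.016 V=32913.801

2πR = 2π·47 = 295.309709
per-turn = √(295.309709² + 40²) = √(87207.8245 + 1600) = √88807.8245 = 298.006417
L = 2.5 × 298.006417 = 745.016042
V = π·3.75² × L = 44.178647 × 745.016042 = 32913.800505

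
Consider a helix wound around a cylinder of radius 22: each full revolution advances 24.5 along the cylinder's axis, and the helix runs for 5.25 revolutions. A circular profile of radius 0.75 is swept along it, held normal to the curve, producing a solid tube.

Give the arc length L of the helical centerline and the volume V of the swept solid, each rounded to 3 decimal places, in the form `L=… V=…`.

L=737.019 V=1302.419

2πR = 2π·22 = 138.230077
per-turn = √(138.230077² + 24.5²) = √(19107.5541 + 600.25) = √19707.8041 = 140.384487
L = 5.25 × 140.384487 = 737.018555
V = π·0.75² × L = 1.767146 × 737.018555 = 1302.419295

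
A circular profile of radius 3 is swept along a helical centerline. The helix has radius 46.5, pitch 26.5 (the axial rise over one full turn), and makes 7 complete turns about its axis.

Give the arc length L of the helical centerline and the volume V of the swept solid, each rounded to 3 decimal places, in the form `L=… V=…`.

L=2053.572 V=58063.384

2πR = 2π·46.5 = 292.168117
per-turn = √(292.168117² + 26.5²) = √(85362.2085 + 702.25) = √86064.4585 = 293.367446
L = 7 × 293.367446 = 2053.572123
V = π·3² × L = 28.274334 × 2053.572123 = 58063.383860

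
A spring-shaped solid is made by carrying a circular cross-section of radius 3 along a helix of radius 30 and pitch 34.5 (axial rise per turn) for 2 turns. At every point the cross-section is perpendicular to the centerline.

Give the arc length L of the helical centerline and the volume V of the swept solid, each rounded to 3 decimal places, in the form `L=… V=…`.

L=383.254 V=10836.240

2πR = 2π·30 = 188.495559
per-turn = √(188.495559² + 34.5²) = √(35530.5758 + 1190.25) = √36720.8258 = 191.626788
L = 2 × 191.626788 = 383.253576
V = π·3² × L = 28.274334 × 383.253576 = 10836.239564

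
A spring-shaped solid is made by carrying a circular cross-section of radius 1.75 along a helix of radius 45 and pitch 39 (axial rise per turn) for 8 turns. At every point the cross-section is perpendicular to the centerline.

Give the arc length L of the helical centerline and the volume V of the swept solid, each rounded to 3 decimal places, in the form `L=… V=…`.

2πR = 2π·45 = 282.743339
per-turn = √(282.743339² + 39²) = √(79943.7956 + 1521) = √81464.7956 = 285.420384
L = 8 × 285.420384 = 2283.363073
V = π·1.75² × L = 9.621128 × 2283.363073 = 21968.527254

L=2283.363 V=21968.527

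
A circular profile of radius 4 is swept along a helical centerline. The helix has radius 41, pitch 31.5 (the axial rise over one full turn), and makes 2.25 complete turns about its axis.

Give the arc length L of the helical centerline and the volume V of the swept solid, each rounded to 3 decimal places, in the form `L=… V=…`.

L=583.941 V=29352.075

2πR = 2π·41 = 257.610598
per-turn = √(257.610598² + 31.5²) = √(66363.2200 + 992.25) = √67355.4700 = 259.529324
L = 2.25 × 259.529324 = 583.940979
V = π·4² × L = 50.265482 × 583.940979 = 29352.075031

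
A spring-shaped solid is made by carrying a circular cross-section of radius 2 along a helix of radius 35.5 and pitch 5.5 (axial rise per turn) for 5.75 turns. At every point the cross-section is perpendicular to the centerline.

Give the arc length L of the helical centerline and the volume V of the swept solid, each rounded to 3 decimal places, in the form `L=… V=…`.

L=1282.945 V=16121.963

2πR = 2π·35.5 = 223.053078
per-turn = √(223.053078² + 5.5²) = √(49752.6758 + 30.25) = √49782.9258 = 223.120877
L = 5.75 × 223.120877 = 1282.945043
V = π·2² × L = 12.566371 × 1282.945043 = 16121.962890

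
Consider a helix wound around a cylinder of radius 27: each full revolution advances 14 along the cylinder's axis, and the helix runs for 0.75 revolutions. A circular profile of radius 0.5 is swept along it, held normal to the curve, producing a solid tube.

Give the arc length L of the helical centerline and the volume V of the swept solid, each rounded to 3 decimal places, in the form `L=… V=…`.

2πR = 2π·27 = 169.646003
per-turn = √(169.646003² + 14²) = √(28779.7664 + 196) = √28975.7664 = 170.222697
L = 0.75 × 170.222697 = 127.667022
V = π·0.5² × L = 0.785398 × 127.667022 = 100.269445

L=127.667 V=100.269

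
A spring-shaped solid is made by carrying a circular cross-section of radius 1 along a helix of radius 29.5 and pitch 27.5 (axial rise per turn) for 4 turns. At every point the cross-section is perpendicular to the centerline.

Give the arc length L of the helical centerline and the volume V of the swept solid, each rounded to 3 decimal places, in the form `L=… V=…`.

2πR = 2π·29.5 = 185.353967
per-turn = √(185.353967² + 27.5²) = √(34356.0929 + 756.25) = √35112.3429 = 187.382878
L = 4 × 187.382878 = 749.531511
V = π·1² × L = 3.141593 × 749.531511 = 2354.722690

L=749.532 V=2354.723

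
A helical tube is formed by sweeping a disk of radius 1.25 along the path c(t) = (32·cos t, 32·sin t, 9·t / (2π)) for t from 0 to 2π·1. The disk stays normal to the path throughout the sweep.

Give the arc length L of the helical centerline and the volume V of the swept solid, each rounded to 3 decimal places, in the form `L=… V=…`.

L=201.263 V=987.949

2πR = 2π·32 = 201.061930
per-turn = √(201.061930² + 9²) = √(40425.8996 + 81) = √40506.8996 = 201.263260
L = 1 × 201.263260 = 201.263260
V = π·1.25² × L = 4.908739 × 201.263260 = 987.948715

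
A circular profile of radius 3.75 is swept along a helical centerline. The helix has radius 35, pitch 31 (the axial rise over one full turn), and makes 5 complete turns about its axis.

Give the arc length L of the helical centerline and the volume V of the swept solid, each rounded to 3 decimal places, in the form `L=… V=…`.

2πR = 2π·35 = 219.911486
per-turn = √(219.911486² + 31²) = √(48361.0616 + 961) = √49322.0616 = 222.085708
L = 5 × 222.085708 = 1110.428539
V = π·3.75² × L = 44.178647 × 1110.428539 = 49057.230078

L=1110.429 V=49057.230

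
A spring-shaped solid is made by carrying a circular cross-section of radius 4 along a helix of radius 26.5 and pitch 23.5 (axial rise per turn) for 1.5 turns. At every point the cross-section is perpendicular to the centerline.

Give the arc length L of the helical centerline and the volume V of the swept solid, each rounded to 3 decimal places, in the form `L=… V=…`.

L=252.232 V=12678.558

2πR = 2π·26.5 = 166.504411
per-turn = √(166.504411² + 23.5²) = √(27723.7188 + 552.25) = √28275.9688 = 168.154598
L = 1.5 × 168.154598 = 252.231897
V = π·4² × L = 50.265482 × 252.231897 = 12678.557979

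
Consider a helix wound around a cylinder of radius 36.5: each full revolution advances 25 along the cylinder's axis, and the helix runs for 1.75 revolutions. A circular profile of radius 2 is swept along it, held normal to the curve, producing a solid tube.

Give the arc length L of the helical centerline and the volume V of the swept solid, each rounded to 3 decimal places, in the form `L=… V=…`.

2πR = 2π·36.5 = 229.336264
per-turn = √(229.336264² + 25²) = √(52595.1219 + 625) = √53220.1219 = 230.694867
L = 1.75 × 230.694867 = 403.716018
V = π·2² × L = 12.566371 × 403.716018 = 5073.245105

L=403.716 V=5073.245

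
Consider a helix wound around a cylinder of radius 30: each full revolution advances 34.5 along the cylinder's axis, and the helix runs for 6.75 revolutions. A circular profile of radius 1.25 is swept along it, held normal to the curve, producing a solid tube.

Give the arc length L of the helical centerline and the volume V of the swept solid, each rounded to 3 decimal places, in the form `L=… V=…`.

2πR = 2π·30 = 188.495559
per-turn = √(188.495559² + 34.5²) = √(35530.5758 + 1190.25) = √36720.8258 = 191.626788
L = 6.75 × 191.626788 = 1293.480818
V = π·1.25² × L = 4.908739 × 1293.480818 = 6349.359120

L=1293.481 V=6349.359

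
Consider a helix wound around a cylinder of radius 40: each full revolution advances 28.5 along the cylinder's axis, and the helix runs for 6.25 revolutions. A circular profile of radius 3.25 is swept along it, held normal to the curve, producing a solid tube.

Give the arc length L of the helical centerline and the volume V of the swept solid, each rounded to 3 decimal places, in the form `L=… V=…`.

L=1580.864 V=52457.910

2πR = 2π·40 = 251.327412
per-turn = √(251.327412² + 28.5²) = √(63165.4682 + 812.25) = √63977.7182 = 252.938171
L = 6.25 × 252.938171 = 1580.863567
V = π·3.25² × L = 33.183072 × 1580.863567 = 52457.910187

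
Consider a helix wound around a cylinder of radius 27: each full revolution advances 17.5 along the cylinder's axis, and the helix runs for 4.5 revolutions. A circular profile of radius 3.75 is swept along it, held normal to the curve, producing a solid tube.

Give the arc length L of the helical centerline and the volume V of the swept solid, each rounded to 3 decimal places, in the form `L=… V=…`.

L=767.458 V=33905.257

2πR = 2π·27 = 169.646003
per-turn = √(169.646003² + 17.5²) = √(28779.7664 + 306.25) = √29086.0164 = 170.546230
L = 4.5 × 170.546230 = 767.458033
V = π·3.75² × L = 44.178647 × 767.458033 = 33905.257301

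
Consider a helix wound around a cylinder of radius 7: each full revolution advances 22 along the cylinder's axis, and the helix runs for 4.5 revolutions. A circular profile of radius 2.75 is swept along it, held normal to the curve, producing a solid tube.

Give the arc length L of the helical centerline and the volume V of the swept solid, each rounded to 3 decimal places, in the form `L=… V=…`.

2πR = 2π·7 = 43.982297
per-turn = √(43.982297² + 22²) = √(1934.4425 + 484) = √2418.4425 = 49.177662
L = 4.5 × 49.177662 = 221.299480
V = π·2.75² × L = 23.758294 × 221.299480 = 5257.698207

L=221.299 V=5257.698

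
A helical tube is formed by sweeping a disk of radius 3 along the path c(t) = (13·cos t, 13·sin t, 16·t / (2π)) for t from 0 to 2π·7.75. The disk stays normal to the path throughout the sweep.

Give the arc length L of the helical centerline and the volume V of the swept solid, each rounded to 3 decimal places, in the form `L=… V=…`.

2πR = 2π·13 = 81.681409
per-turn = √(81.681409² + 16²) = √(6671.8526 + 256) = √6927.8526 = 83.233723
L = 7.75 × 83.233723 = 645.061350
V = π·3² × L = 28.274334 × 645.061350 = 18238.679985

L=645.061 V=18238.680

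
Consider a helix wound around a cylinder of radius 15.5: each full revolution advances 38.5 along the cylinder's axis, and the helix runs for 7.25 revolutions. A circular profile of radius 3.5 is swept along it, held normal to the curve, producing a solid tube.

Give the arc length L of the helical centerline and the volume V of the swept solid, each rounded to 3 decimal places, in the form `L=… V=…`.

L=759.243 V=29219.091

2πR = 2π·15.5 = 97.389372
per-turn = √(97.389372² + 38.5²) = √(9484.6898 + 1482.25) = √10966.9398 = 104.723158
L = 7.25 × 104.723158 = 759.242896
V = π·3.5² × L = 38.484510 × 759.242896 = 29219.090820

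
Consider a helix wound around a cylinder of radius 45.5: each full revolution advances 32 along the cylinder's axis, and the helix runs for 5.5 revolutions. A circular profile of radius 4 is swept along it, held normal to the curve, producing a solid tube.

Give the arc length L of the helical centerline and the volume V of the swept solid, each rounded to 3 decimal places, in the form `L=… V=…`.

2πR = 2π·45.5 = 285.884931
per-turn = √(285.884931² + 32²) = √(81730.1940 + 1024) = √82754.1940 = 287.670287
L = 5.5 × 287.670287 = 1582.186579
V = π·4² × L = 50.265482 × 1582.186579 = 79529.371717

L=1582.187 V=79529.372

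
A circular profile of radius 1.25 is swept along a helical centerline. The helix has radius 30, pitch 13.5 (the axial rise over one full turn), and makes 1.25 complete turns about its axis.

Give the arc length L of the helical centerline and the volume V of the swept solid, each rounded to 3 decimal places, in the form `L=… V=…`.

L=236.223 V=1159.557

2πR = 2π·30 = 188.495559
per-turn = √(188.495559² + 13.5²) = √(35530.5758 + 182.25) = √35712.8258 = 188.978374
L = 1.25 × 188.978374 = 236.222968
V = π·1.25² × L = 4.908739 × 236.222968 = 1159.556780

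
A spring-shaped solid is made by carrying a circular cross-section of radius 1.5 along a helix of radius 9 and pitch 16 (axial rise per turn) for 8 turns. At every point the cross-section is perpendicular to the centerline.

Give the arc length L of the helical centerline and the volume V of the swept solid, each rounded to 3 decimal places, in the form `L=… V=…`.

L=470.149 V=3323.288

2πR = 2π·9 = 56.548668
per-turn = √(56.548668² + 16²) = √(3197.7518 + 256) = √3453.7518 = 58.768630
L = 8 × 58.768630 = 470.149037
V = π·1.5² × L = 7.068583 × 470.149037 = 3323.287711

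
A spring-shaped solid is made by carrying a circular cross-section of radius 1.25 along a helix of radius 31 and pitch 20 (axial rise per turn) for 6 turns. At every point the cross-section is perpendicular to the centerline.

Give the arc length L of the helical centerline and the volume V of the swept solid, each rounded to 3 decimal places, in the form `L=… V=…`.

2πR = 2π·31 = 194.778745
per-turn = √(194.778745² + 20²) = √(37938.7593 + 400) = √38338.7593 = 195.802858
L = 6 × 195.802858 = 1174.817150
V = π·1.25² × L = 4.908739 × 1174.817150 = 5766.870199

L=1174.817 V=5766.870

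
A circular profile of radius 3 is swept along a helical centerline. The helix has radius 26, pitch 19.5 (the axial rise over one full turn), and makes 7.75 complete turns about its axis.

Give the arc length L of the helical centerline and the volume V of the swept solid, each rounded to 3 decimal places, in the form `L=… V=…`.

2πR = 2π·26 = 163.362818
per-turn = √(163.362818² + 19.5²) = √(26687.4103 + 380.25) = √27067.6603 = 164.522522
L = 7.75 × 164.522522 = 1275.049547
V = π·3² × L = 28.274334 × 1275.049547 = 36051.176603

L=1275.050 V=36051.177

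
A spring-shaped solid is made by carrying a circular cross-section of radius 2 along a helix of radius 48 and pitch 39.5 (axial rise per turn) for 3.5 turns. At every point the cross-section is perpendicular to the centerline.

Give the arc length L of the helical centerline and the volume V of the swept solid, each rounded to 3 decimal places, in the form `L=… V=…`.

2πR = 2π·48 = 301.592895
per-turn = √(301.592895² + 39.5²) = √(90958.2742 + 1560.25) = √92518.5242 = 304.168579
L = 3.5 × 304.168579 = 1064.590025
V = π·2² × L = 12.566371 × 1064.590025 = 13378.032804

L=1064.590 V=13378.033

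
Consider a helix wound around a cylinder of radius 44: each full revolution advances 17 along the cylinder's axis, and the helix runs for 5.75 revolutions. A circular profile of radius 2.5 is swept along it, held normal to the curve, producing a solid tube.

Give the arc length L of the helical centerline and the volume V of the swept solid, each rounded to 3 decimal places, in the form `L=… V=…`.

2πR = 2π·44 = 276.460154
per-turn = √(276.460154² + 17²) = √(76430.2165 + 289) = √76719.2165 = 276.982340
L = 5.75 × 276.982340 = 1592.648453
V = π·2.5² × L = 19.634954 × 1592.648453 = 31271.579249

L=1592.648 V=31271.579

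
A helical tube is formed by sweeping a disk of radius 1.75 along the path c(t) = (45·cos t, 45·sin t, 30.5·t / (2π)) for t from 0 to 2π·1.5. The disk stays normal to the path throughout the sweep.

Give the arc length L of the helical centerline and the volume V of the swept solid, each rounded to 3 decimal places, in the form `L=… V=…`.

L=426.575 V=4104.137

2πR = 2π·45 = 282.743339
per-turn = √(282.743339² + 30.5²) = √(79943.7956 + 930.25) = √80874.0456 = 284.383624
L = 1.5 × 284.383624 = 426.575436
V = π·1.75² × L = 9.621128 × 426.575436 = 4104.136660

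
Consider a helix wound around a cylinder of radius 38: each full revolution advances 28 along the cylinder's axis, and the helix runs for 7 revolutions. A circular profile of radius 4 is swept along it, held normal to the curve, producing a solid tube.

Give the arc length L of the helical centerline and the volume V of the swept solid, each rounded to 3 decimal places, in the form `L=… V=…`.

2πR = 2π·38 = 238.761042
per-turn = √(238.761042² + 28²) = √(57006.8350 + 784) = √57790.8350 = 240.397244
L = 7 × 240.397244 = 1682.780709
V = π·4² × L = 50.265482 × 1682.780709 = 84585.784229

L=1682.781 V=84585.784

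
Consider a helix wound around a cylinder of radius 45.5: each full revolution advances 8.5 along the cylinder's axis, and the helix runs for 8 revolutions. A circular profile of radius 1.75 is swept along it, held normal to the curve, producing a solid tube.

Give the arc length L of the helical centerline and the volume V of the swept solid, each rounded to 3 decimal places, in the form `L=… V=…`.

2πR = 2π·45.5 = 285.884931
per-turn = √(285.884931² + 8.5²) = √(81730.1940 + 72.25) = √81802.4440 = 286.011266
L = 8 × 286.011266 = 2288.090125
V = π·1.75² × L = 9.621128 × 2288.090125 = 22014.006825

L=2288.090 V=22014.007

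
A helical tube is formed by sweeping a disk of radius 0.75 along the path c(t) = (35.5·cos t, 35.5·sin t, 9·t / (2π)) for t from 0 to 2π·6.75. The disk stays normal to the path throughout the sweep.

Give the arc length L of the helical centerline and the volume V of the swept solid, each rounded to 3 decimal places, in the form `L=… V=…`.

2πR = 2π·35.5 = 223.053078
per-turn = √(223.053078² + 9²) = √(49752.6758 + 81) = √49833.6758 = 223.234576
L = 6.75 × 223.234576 = 1506.833386
V = π·0.75² × L = 1.767146 × 1506.833386 = 2662.794391

L=1506.833 V=2662.794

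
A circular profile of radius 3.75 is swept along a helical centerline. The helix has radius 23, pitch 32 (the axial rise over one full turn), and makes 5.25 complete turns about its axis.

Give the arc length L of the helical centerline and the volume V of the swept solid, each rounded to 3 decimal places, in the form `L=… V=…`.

L=777.072 V=34330.008

2πR = 2π·23 = 144.513262
per-turn = √(144.513262² + 32²) = √(20884.0829 + 1024) = √21908.0829 = 148.013793
L = 5.25 × 148.013793 = 777.072413
V = π·3.75² × L = 44.178647 × 777.072413 = 34330.007594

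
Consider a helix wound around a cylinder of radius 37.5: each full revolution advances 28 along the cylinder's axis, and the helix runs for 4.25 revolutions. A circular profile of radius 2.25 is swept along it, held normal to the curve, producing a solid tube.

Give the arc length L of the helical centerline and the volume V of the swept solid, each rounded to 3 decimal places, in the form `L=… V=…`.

L=1008.429 V=16038.364

2πR = 2π·37.5 = 235.619449
per-turn = √(235.619449² + 28²) = √(55516.5248 + 784) = √56300.5248 = 237.277316
L = 4.25 × 237.277316 = 1008.428594
V = π·2.25² × L = 15.904313 × 1008.428594 = 16038.363798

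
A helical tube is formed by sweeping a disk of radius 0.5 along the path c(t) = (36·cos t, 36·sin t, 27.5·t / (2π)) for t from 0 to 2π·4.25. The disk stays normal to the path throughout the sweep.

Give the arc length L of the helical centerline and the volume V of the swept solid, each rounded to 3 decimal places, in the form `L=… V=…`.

2πR = 2π·36 = 226.194671
per-turn = √(226.194671² + 27.5²) = √(51164.0292 + 756.25) = √51920.2792 = 227.860219
L = 4.25 × 227.860219 = 968.405929
V = π·0.5² × L = 0.785398 × 968.405929 = 760.584238

L=968.406 V=760.584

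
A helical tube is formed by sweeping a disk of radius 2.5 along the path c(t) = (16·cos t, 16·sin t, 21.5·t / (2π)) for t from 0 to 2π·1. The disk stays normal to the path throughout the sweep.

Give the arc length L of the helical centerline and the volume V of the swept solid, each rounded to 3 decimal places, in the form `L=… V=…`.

L=102.804 V=2018.558

2πR = 2π·16 = 100.530965
per-turn = √(100.530965² + 21.5²) = √(10106.4749 + 462.25) = √10568.7249 = 102.804304
L = 1 × 102.804304 = 102.804304
V = π·2.5² × L = 19.634954 × 102.804304 = 2018.557787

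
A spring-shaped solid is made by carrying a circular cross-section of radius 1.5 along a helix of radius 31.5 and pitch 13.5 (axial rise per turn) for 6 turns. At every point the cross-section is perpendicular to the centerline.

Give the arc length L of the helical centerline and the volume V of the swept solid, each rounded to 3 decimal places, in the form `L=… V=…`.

L=1190.281 V=8413.603

2πR = 2π·31.5 = 197.920337
per-turn = √(197.920337² + 13.5²) = √(39172.4599 + 182.25) = √39354.7099 = 198.380215
L = 6 × 198.380215 = 1190.281292
V = π·1.5² × L = 7.068583 × 1190.281292 = 8413.602669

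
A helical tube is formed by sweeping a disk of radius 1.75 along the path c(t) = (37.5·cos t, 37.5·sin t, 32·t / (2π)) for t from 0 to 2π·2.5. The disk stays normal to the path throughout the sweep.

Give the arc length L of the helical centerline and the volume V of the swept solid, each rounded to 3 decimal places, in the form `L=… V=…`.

L=594.456 V=5719.340

2πR = 2π·37.5 = 235.619449
per-turn = √(235.619449² + 32²) = √(55516.5248 + 1024) = √56540.5248 = 237.782516
L = 2.5 × 237.782516 = 594.456289
V = π·1.75² × L = 9.621128 × 594.456289 = 5719.339752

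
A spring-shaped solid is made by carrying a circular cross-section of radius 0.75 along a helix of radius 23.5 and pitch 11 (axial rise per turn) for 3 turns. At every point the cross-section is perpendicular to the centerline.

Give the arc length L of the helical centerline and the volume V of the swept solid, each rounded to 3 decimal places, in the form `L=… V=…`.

2πR = 2π·23.5 = 147.654855
per-turn = √(147.654855² + 11²) = √(21801.9561 + 121) = √21922.9561 = 148.064027
L = 3 × 148.064027 = 444.192081
V = π·0.75² × L = 1.767146 × 444.192081 = 784.952201

L=444.192 V=784.952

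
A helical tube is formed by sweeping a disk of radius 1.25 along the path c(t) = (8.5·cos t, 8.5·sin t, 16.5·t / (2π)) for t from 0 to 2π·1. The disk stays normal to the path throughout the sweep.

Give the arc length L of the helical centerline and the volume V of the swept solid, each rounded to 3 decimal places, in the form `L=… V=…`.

L=55.898 V=274.388

2πR = 2π·8.5 = 53.407075
per-turn = √(53.407075² + 16.5²) = √(2852.3157 + 272.25) = √3124.5657 = 55.897815
L = 1 × 55.897815 = 55.897815
V = π·1.25² × L = 4.908739 × 55.897815 = 274.387756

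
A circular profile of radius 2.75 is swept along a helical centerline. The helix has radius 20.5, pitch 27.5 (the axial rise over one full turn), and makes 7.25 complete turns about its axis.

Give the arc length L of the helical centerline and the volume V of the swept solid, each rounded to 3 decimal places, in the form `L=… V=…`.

L=954.885 V=22686.429

2πR = 2π·20.5 = 128.805299
per-turn = √(128.805299² + 27.5²) = √(16590.8050 + 756.25) = √17347.0550 = 131.708219
L = 7.25 × 131.708219 = 954.884589
V = π·2.75² × L = 23.758294 × 954.884589 = 22686.429225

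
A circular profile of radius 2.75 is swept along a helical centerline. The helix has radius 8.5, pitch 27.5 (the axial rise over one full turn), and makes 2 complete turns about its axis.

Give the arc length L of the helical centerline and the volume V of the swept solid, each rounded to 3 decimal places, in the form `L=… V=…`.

2πR = 2π·8.5 = 53.407075
per-turn = √(53.407075² + 27.5²) = √(2852.3157 + 756.25) = √3608.5657 = 60.071338
L = 2 × 60.071338 = 120.142676
V = π·2.75² × L = 23.758294 × 120.142676 = 2854.385081

L=120.143 V=2854.385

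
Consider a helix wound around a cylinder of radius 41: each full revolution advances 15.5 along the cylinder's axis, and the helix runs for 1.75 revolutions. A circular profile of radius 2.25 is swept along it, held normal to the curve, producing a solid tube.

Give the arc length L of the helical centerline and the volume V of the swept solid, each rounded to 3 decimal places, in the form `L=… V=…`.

2πR = 2π·41 = 257.610598
per-turn = √(257.610598² + 15.5²) = √(66363.2200 + 240.25) = √66603.4700 = 258.076481
L = 1.75 × 258.076481 = 451.633842
V = π·2.25² × L = 15.904313 × 451.633842 = 7182.925891

L=451.634 V=7182.926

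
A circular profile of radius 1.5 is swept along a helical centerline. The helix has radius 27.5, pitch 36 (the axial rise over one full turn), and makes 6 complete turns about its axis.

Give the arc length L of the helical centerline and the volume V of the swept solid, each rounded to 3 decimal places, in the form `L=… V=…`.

2πR = 2π·27.5 = 172.787596
per-turn = √(172.787596² + 36²) = √(29855.5533 + 1296) = √31151.5533 = 176.498026
L = 6 × 176.498026 = 1058.988158
V = π·1.5² × L = 7.068583 × 1058.988158 = 7485.546191

L=1058.988 V=7485.546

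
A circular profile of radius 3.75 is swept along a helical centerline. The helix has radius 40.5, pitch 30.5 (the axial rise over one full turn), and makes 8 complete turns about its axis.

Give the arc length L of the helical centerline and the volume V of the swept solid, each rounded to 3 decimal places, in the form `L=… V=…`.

L=2050.323 V=90580.473

2πR = 2π·40.5 = 254.469005
per-turn = √(254.469005² + 30.5²) = √(64754.4745 + 930.25) = √65684.7245 = 256.290313
L = 8 × 256.290313 = 2050.322503
V = π·3.75² × L = 44.178647 × 2050.322503 = 90580.473464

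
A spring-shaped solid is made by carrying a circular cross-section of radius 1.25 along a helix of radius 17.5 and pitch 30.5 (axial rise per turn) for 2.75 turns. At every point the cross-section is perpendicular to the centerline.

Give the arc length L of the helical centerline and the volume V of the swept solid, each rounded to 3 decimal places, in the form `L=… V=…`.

2πR = 2π·17.5 = 109.955743
per-turn = √(109.955743² + 30.5²) = √(12090.2654 + 930.25) = √13020.5154 = 114.107473
L = 2.75 × 114.107473 = 313.795551
V = π·1.25² × L = 4.908739 × 313.795551 = 1540.340308

L=313.796 V=1540.340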